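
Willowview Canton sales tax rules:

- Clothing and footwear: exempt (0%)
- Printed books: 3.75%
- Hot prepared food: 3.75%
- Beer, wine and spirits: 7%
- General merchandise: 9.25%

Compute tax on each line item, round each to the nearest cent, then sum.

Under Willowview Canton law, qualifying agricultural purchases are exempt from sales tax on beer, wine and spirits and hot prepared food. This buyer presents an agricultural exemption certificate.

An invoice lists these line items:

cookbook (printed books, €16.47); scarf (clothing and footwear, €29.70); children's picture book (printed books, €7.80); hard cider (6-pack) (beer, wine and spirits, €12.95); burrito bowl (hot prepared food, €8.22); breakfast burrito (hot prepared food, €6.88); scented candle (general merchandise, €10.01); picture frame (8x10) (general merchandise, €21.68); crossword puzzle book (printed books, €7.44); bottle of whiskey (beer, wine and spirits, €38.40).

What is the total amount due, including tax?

€163.68

Cookbook €16.47: printed books → 3.75% → €0.62
Scarf €29.70: clothing and footwear → 0% → €0.00
Children's picture book €7.80: printed books → 3.75% → €0.29
Hard cider (6-pack) €12.95: beer, wine and spirits, buyer-exempt → 0% → €0.00
Burrito bowl €8.22: hot prepared food, buyer-exempt → 0% → €0.00
Breakfast burrito €6.88: hot prepared food, buyer-exempt → 0% → €0.00
Scented candle €10.01: general merchandise → 9.25% → €0.93
Picture frame (8x10) €21.68: general merchandise → 9.25% → €2.01
Crossword puzzle book €7.44: printed books → 3.75% → €0.28
Bottle of whiskey €38.40: beer, wine and spirits, buyer-exempt → 0% → €0.00
Subtotal = €159.55; tax = €4.13; total due = €163.68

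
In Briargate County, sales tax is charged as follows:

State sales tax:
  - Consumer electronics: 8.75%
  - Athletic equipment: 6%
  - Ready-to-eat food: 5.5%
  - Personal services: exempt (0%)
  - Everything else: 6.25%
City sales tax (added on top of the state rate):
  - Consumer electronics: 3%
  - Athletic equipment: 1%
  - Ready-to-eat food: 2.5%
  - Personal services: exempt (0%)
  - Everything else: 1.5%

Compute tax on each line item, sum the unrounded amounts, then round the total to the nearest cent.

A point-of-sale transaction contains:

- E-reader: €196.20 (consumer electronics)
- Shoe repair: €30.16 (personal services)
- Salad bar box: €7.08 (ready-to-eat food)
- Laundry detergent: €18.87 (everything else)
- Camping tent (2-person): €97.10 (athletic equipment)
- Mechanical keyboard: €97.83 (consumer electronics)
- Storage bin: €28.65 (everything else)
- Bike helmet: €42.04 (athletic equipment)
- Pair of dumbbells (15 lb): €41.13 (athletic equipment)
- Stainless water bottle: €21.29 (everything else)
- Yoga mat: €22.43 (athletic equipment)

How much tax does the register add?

E-reader €196.20: consumer electronics → 8.75% + 3% city = 11.75% → €23.0535
Shoe repair €30.16: personal services → 0% + 0% city = 0% → €0.00
Salad bar box €7.08: ready-to-eat food → 5.5% + 2.5% city = 8% → €0.5664
Laundry detergent €18.87: everything else → 6.25% + 1.5% city = 7.75% → €1.462425
Camping tent (2-person) €97.10: athletic equipment → 6% + 1% city = 7% → €6.797
Mechanical keyboard €97.83: consumer electronics → 8.75% + 3% city = 11.75% → €11.495025
Storage bin €28.65: everything else → 6.25% + 1.5% city = 7.75% → €2.220375
Bike helmet €42.04: athletic equipment → 6% + 1% city = 7% → €2.9428
Pair of dumbbells (15 lb) €41.13: athletic equipment → 6% + 1% city = 7% → €2.8791
Stainless water bottle €21.29: everything else → 6.25% + 1.5% city = 7.75% → €1.649975
Yoga mat €22.43: athletic equipment → 6% + 1% city = 7% → €1.5701
Unrounded tax sum = €54.6367 → €54.64

€54.64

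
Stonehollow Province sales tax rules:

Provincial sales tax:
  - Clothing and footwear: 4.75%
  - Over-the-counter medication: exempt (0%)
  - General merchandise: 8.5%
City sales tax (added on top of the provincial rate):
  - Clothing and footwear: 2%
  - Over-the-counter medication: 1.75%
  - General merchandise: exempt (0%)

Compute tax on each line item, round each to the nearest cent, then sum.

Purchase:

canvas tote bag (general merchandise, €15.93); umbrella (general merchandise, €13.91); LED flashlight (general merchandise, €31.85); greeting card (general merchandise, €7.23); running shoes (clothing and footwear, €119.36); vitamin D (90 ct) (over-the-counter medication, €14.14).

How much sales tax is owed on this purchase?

€14.16

Canvas tote bag €15.93: general merchandise → 8.5% + 0% city = 8.5% → €1.35
Umbrella €13.91: general merchandise → 8.5% + 0% city = 8.5% → €1.18
LED flashlight €31.85: general merchandise → 8.5% + 0% city = 8.5% → €2.71
Greeting card €7.23: general merchandise → 8.5% + 0% city = 8.5% → €0.61
Running shoes €119.36: clothing and footwear → 4.75% + 2% city = 6.75% → €8.06
Vitamin D (90 ct) €14.14: over-the-counter medication → 0% + 1.75% city = 1.75% → €0.25
Total tax = €1.35 + €1.18 + €2.71 + €0.61 + €8.06 + €0.25 = €14.16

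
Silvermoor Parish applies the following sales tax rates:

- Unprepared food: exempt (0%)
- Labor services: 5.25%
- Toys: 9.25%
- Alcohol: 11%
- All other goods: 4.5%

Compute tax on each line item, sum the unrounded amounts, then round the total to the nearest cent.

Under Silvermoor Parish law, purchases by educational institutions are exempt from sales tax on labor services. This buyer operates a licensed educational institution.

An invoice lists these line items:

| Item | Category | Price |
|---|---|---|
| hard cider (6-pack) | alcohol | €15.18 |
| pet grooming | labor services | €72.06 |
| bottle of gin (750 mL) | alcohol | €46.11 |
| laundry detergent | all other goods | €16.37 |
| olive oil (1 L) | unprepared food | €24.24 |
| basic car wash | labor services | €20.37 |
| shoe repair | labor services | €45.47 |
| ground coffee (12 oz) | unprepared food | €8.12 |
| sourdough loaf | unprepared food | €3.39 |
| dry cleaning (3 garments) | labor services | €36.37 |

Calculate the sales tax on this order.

Hard cider (6-pack) €15.18: alcohol → 11% → €1.6698
Pet grooming €72.06: labor services, buyer-exempt → 0% → €0.00
Bottle of gin (750 mL) €46.11: alcohol → 11% → €5.0721
Laundry detergent €16.37: all other goods → 4.5% → €0.73665
Olive oil (1 L) €24.24: unprepared food → 0% → €0.00
Basic car wash €20.37: labor services, buyer-exempt → 0% → €0.00
Shoe repair €45.47: labor services, buyer-exempt → 0% → €0.00
Ground coffee (12 oz) €8.12: unprepared food → 0% → €0.00
Sourdough loaf €3.39: unprepared food → 0% → €0.00
Dry cleaning (3 garments) €36.37: labor services, buyer-exempt → 0% → €0.00
Unrounded tax sum = €7.47855 → €7.48

€7.48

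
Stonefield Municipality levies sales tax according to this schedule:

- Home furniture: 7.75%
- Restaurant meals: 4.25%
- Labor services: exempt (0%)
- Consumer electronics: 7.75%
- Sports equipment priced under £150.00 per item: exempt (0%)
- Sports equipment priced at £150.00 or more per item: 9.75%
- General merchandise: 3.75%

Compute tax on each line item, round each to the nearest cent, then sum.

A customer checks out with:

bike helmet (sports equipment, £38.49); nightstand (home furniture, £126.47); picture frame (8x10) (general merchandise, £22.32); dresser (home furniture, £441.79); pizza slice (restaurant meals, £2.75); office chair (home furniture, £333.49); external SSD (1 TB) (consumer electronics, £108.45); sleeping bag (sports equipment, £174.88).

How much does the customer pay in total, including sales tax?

£1344.94

Bike helmet £38.49: sports equipment, under £150.00 → 0% → £0.00
Nightstand £126.47: home furniture → 7.75% → £9.80
Picture frame (8x10) £22.32: general merchandise → 3.75% → £0.84
Dresser £441.79: home furniture → 7.75% → £34.24
Pizza slice £2.75: restaurant meals → 4.25% → £0.12
Office chair £333.49: home furniture → 7.75% → £25.85
External SSD (1 TB) £108.45: consumer electronics → 7.75% → £8.40
Sleeping bag £174.88: sports equipment, £150.00 or more → 9.75% → £17.05
Subtotal = £1248.64; tax = £96.30; total due = £1344.94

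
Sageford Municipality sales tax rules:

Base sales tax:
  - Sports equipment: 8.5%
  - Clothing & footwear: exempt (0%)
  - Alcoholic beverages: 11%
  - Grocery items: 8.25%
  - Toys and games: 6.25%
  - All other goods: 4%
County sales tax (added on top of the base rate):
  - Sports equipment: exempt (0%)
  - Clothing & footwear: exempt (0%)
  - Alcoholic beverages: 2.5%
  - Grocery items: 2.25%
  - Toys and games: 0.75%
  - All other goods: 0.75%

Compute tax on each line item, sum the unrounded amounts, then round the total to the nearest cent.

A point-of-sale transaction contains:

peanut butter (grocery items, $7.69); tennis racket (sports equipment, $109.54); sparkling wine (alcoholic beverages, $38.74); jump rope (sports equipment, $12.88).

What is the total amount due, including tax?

$185.29

Peanut butter $7.69: grocery items → 8.25% + 2.25% county = 10.5% → $0.80745
Tennis racket $109.54: sports equipment → 8.5% + 0% county = 8.5% → $9.3109
Sparkling wine $38.74: alcoholic beverages → 11% + 2.5% county = 13.5% → $5.2299
Jump rope $12.88: sports equipment → 8.5% + 0% county = 8.5% → $1.0948
Subtotal = $168.85; unrounded tax = $16.44305 → $16.44; total due = $185.29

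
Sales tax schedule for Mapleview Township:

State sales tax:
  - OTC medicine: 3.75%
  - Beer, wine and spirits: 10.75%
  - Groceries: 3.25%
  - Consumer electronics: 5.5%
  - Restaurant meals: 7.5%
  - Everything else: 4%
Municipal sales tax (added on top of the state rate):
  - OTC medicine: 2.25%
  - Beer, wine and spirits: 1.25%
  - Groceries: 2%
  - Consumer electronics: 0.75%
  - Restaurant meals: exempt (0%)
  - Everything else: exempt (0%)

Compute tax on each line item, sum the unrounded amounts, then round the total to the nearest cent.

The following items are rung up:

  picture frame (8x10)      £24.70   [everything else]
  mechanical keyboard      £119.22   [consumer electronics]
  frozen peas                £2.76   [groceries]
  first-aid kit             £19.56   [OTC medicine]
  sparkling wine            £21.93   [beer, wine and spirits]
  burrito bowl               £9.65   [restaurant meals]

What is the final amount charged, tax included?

Picture frame (8x10) £24.70: everything else → 4% + 0% municipal = 4% → £0.988
Mechanical keyboard £119.22: consumer electronics → 5.5% + 0.75% municipal = 6.25% → £7.45125
Frozen peas £2.76: groceries → 3.25% + 2% municipal = 5.25% → £0.1449
First-aid kit £19.56: OTC medicine → 3.75% + 2.25% municipal = 6% → £1.1736
Sparkling wine £21.93: beer, wine and spirits → 10.75% + 1.25% municipal = 12% → £2.6316
Burrito bowl £9.65: restaurant meals → 7.5% + 0% municipal = 7.5% → £0.72375
Subtotal = £197.82; unrounded tax = £13.1131 → £13.11; total due = £210.93

£210.93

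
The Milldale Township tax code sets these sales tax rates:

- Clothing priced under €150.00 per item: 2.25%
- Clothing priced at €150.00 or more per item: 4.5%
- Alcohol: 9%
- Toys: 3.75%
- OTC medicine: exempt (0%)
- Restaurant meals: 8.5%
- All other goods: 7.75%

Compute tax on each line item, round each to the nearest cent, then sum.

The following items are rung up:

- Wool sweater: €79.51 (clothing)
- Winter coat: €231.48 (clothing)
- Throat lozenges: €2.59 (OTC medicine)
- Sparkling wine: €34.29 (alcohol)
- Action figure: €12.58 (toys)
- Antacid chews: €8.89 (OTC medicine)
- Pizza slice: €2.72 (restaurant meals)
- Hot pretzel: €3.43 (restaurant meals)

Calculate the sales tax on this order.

Wool sweater €79.51: clothing, under €150.00 → 2.25% → €1.79
Winter coat €231.48: clothing, €150.00 or more → 4.5% → €10.42
Throat lozenges €2.59: OTC medicine → 0% → €0.00
Sparkling wine €34.29: alcohol → 9% → €3.09
Action figure €12.58: toys → 3.75% → €0.47
Antacid chews €8.89: OTC medicine → 0% → €0.00
Pizza slice €2.72: restaurant meals → 8.5% → €0.23
Hot pretzel €3.43: restaurant meals → 8.5% → €0.29
Total tax = €1.79 + €10.42 + €3.09 + €0.47 + €0.23 + €0.29 = €16.29

€16.29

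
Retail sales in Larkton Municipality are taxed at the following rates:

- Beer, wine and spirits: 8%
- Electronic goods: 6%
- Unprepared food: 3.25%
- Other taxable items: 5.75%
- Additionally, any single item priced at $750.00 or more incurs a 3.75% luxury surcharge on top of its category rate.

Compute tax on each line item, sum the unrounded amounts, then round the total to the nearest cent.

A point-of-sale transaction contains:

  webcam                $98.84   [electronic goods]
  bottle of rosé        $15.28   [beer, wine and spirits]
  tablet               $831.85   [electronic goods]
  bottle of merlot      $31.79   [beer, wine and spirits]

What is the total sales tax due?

Webcam $98.84: electronic goods → 6% → $5.9304
Bottle of rosé $15.28: beer, wine and spirits → 8% → $1.2224
Tablet $831.85: electronic goods → 6% + 3.75% surcharge = 9.75% → $81.105375
Bottle of merlot $31.79: beer, wine and spirits → 8% → $2.5432
Unrounded tax sum = $90.801375 → $90.80

$90.80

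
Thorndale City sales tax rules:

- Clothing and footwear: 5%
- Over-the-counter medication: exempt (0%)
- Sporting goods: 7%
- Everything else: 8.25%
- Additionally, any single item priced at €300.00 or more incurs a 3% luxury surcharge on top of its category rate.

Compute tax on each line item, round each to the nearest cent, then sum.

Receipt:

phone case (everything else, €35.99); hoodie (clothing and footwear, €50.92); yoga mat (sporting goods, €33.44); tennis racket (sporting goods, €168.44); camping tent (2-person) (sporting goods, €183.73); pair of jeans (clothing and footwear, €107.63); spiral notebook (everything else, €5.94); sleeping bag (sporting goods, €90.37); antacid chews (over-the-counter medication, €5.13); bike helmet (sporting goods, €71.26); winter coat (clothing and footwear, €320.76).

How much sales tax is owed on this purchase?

€75.36

Phone case €35.99: everything else → 8.25% → €2.97
Hoodie €50.92: clothing and footwear → 5% → €2.55
Yoga mat €33.44: sporting goods → 7% → €2.34
Tennis racket €168.44: sporting goods → 7% → €11.79
Camping tent (2-person) €183.73: sporting goods → 7% → €12.86
Pair of jeans €107.63: clothing and footwear → 5% → €5.38
Spiral notebook €5.94: everything else → 8.25% → €0.49
Sleeping bag €90.37: sporting goods → 7% → €6.33
Antacid chews €5.13: over-the-counter medication → 0% → €0.00
Bike helmet €71.26: sporting goods → 7% → €4.99
Winter coat €320.76: clothing and footwear → 5% + 3% surcharge = 8% → €25.66
Total tax = €2.97 + €2.55 + €2.34 + €11.79 + €12.86 + €5.38 + €0.49 + €6.33 + €4.99 + €25.66 = €75.36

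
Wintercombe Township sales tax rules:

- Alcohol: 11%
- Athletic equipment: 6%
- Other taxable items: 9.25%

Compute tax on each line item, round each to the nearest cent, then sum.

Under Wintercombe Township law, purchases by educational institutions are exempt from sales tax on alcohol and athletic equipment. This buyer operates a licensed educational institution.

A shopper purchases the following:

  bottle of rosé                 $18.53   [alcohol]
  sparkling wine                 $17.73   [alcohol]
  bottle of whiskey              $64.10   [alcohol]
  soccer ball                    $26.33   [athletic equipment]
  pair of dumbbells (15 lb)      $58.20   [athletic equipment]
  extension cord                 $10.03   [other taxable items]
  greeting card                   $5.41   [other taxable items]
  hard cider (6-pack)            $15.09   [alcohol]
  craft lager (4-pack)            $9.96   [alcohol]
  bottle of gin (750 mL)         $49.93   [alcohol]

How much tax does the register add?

$1.43

Bottle of rosé $18.53: alcohol, buyer-exempt → 0% → $0.00
Sparkling wine $17.73: alcohol, buyer-exempt → 0% → $0.00
Bottle of whiskey $64.10: alcohol, buyer-exempt → 0% → $0.00
Soccer ball $26.33: athletic equipment, buyer-exempt → 0% → $0.00
Pair of dumbbells (15 lb) $58.20: athletic equipment, buyer-exempt → 0% → $0.00
Extension cord $10.03: other taxable items → 9.25% → $0.93
Greeting card $5.41: other taxable items → 9.25% → $0.50
Hard cider (6-pack) $15.09: alcohol, buyer-exempt → 0% → $0.00
Craft lager (4-pack) $9.96: alcohol, buyer-exempt → 0% → $0.00
Bottle of gin (750 mL) $49.93: alcohol, buyer-exempt → 0% → $0.00
Total tax = $0.93 + $0.50 = $1.43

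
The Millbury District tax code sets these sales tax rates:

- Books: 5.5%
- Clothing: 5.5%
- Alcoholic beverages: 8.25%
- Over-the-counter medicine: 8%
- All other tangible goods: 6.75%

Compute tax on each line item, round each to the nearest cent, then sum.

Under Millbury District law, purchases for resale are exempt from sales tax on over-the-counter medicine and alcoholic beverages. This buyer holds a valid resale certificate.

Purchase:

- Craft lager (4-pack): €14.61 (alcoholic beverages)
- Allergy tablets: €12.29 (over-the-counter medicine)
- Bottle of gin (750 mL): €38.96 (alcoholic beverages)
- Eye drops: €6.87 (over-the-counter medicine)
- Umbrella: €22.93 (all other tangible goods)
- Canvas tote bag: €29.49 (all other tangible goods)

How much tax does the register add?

€3.54

Craft lager (4-pack) €14.61: alcoholic beverages, buyer-exempt → 0% → €0.00
Allergy tablets €12.29: over-the-counter medicine, buyer-exempt → 0% → €0.00
Bottle of gin (750 mL) €38.96: alcoholic beverages, buyer-exempt → 0% → €0.00
Eye drops €6.87: over-the-counter medicine, buyer-exempt → 0% → €0.00
Umbrella €22.93: all other tangible goods → 6.75% → €1.55
Canvas tote bag €29.49: all other tangible goods → 6.75% → €1.99
Total tax = €1.55 + €1.99 = €3.54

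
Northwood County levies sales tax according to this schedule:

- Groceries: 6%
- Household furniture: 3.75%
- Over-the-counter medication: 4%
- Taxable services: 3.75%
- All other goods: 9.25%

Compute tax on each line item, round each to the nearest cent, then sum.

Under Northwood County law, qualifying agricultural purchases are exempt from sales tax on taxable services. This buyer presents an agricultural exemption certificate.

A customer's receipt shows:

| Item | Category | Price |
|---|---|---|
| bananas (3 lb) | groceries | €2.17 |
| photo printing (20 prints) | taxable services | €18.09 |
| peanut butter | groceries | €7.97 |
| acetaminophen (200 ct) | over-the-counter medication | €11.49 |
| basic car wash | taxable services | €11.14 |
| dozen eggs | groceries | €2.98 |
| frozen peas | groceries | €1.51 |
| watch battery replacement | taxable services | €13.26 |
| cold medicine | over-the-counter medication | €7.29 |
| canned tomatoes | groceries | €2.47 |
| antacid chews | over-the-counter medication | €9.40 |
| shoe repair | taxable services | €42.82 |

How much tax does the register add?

€2.16

Bananas (3 lb) €2.17: groceries → 6% → €0.13
Photo printing (20 prints) €18.09: taxable services, buyer-exempt → 0% → €0.00
Peanut butter €7.97: groceries → 6% → €0.48
Acetaminophen (200 ct) €11.49: over-the-counter medication → 4% → €0.46
Basic car wash €11.14: taxable services, buyer-exempt → 0% → €0.00
Dozen eggs €2.98: groceries → 6% → €0.18
Frozen peas €1.51: groceries → 6% → €0.09
Watch battery replacement €13.26: taxable services, buyer-exempt → 0% → €0.00
Cold medicine €7.29: over-the-counter medication → 4% → €0.29
Canned tomatoes €2.47: groceries → 6% → €0.15
Antacid chews €9.40: over-the-counter medication → 4% → €0.38
Shoe repair €42.82: taxable services, buyer-exempt → 0% → €0.00
Total tax = €0.13 + €0.48 + €0.46 + €0.18 + €0.09 + €0.29 + €0.15 + €0.38 = €2.16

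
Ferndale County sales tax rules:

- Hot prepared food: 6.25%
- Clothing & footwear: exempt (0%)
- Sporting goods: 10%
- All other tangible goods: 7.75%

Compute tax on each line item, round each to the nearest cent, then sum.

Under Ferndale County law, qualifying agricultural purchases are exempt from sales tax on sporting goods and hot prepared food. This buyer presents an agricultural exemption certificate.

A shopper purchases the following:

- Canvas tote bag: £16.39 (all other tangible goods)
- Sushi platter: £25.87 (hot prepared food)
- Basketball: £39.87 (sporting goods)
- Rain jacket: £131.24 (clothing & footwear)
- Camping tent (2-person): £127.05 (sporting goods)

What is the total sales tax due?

Canvas tote bag £16.39: all other tangible goods → 7.75% → £1.27
Sushi platter £25.87: hot prepared food, buyer-exempt → 0% → £0.00
Basketball £39.87: sporting goods, buyer-exempt → 0% → £0.00
Rain jacket £131.24: clothing & footwear → 0% → £0.00
Camping tent (2-person) £127.05: sporting goods, buyer-exempt → 0% → £0.00
Total tax = £1.27

£1.27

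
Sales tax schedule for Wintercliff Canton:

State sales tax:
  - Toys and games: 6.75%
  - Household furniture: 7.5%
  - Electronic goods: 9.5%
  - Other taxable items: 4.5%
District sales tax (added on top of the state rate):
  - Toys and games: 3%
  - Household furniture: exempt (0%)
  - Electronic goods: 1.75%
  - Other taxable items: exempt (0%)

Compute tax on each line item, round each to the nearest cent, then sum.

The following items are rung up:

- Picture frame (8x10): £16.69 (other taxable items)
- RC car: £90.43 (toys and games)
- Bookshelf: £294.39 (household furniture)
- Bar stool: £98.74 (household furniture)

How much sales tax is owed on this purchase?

£39.06

Picture frame (8x10) £16.69: other taxable items → 4.5% + 0% district = 4.5% → £0.75
RC car £90.43: toys and games → 6.75% + 3% district = 9.75% → £8.82
Bookshelf £294.39: household furniture → 7.5% + 0% district = 7.5% → £22.08
Bar stool £98.74: household furniture → 7.5% + 0% district = 7.5% → £7.41
Total tax = £0.75 + £8.82 + £22.08 + £7.41 = £39.06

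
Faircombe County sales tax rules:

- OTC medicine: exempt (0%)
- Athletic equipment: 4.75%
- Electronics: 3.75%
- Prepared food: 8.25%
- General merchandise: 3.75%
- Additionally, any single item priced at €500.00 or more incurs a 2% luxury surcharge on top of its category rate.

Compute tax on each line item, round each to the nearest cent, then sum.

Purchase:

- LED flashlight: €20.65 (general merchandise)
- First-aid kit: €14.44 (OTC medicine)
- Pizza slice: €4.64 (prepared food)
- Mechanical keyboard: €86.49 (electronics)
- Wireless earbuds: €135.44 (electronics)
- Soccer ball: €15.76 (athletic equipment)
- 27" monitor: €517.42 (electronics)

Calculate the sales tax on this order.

LED flashlight €20.65: general merchandise → 3.75% → €0.77
First-aid kit €14.44: OTC medicine → 0% → €0.00
Pizza slice €4.64: prepared food → 8.25% → €0.38
Mechanical keyboard €86.49: electronics → 3.75% → €3.24
Wireless earbuds €135.44: electronics → 3.75% → €5.08
Soccer ball €15.76: athletic equipment → 4.75% → €0.75
27" monitor €517.42: electronics → 3.75% + 2% surcharge = 5.75% → €29.75
Total tax = €0.77 + €0.38 + €3.24 + €5.08 + €0.75 + €29.75 = €39.97

€39.97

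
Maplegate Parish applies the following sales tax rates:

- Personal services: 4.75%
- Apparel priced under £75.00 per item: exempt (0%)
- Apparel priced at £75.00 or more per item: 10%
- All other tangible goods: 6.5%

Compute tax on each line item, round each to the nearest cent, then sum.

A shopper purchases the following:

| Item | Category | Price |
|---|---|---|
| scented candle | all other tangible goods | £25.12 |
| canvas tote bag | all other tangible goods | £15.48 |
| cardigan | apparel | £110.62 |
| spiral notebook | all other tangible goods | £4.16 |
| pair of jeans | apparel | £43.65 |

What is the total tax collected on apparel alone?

Cardigan £110.62: apparel, £75.00 or more → 10% → £11.06
Pair of jeans £43.65: apparel, under £75.00 → 0% → £0.00
Tax on apparel = £11.06 + £0.00 = £11.06

£11.06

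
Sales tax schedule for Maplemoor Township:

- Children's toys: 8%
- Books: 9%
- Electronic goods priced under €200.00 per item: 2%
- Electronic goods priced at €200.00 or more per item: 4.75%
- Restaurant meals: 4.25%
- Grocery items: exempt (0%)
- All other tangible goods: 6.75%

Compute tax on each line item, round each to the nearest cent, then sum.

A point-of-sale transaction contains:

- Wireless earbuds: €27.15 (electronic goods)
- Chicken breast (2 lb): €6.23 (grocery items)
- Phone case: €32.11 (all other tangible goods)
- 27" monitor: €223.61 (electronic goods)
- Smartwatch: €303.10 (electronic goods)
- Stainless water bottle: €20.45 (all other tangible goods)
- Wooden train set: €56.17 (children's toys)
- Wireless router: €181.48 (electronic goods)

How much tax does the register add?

Wireless earbuds €27.15: electronic goods, under €200.00 → 2% → €0.54
Chicken breast (2 lb) €6.23: grocery items → 0% → €0.00
Phone case €32.11: all other tangible goods → 6.75% → €2.17
27" monitor €223.61: electronic goods, €200.00 or more → 4.75% → €10.62
Smartwatch €303.10: electronic goods, €200.00 or more → 4.75% → €14.40
Stainless water bottle €20.45: all other tangible goods → 6.75% → €1.38
Wooden train set €56.17: children's toys → 8% → €4.49
Wireless router €181.48: electronic goods, under €200.00 → 2% → €3.63
Total tax = €0.54 + €2.17 + €10.62 + €14.40 + €1.38 + €4.49 + €3.63 = €37.23

€37.23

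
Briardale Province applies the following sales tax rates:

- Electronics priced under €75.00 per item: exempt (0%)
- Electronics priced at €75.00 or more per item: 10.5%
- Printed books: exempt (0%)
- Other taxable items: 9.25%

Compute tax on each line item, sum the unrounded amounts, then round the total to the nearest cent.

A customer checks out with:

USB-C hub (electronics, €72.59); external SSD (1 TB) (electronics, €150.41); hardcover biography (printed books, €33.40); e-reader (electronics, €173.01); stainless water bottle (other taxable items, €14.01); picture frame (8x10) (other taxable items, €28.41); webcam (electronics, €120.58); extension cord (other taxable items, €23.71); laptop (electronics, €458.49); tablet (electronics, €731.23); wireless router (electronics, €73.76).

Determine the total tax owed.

€177.66

USB-C hub €72.59: electronics, under €75.00 → 0% → €0.00
External SSD (1 TB) €150.41: electronics, €75.00 or more → 10.5% → €15.79305
Hardcover biography €33.40: printed books → 0% → €0.00
E-reader €173.01: electronics, €75.00 or more → 10.5% → €18.16605
Stainless water bottle €14.01: other taxable items → 9.25% → €1.295925
Picture frame (8x10) €28.41: other taxable items → 9.25% → €2.627925
Webcam €120.58: electronics, €75.00 or more → 10.5% → €12.6609
Extension cord €23.71: other taxable items → 9.25% → €2.193175
Laptop €458.49: electronics, €75.00 or more → 10.5% → €48.14145
Tablet €731.23: electronics, €75.00 or more → 10.5% → €76.77915
Wireless router €73.76: electronics, under €75.00 → 0% → €0.00
Unrounded tax sum = €177.657625 → €177.66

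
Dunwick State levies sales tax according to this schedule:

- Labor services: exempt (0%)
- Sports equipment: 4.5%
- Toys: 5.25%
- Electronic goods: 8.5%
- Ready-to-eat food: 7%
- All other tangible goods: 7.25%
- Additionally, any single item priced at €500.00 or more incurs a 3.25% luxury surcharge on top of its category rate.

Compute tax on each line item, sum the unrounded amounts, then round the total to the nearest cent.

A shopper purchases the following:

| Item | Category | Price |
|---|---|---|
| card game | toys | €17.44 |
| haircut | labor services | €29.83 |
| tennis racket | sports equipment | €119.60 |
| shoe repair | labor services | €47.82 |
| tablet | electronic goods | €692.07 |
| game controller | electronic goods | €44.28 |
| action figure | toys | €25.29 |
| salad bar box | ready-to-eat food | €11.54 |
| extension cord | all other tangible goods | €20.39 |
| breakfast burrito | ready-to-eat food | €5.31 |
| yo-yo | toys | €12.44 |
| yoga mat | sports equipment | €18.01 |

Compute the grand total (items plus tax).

Card game €17.44: toys → 5.25% → €0.9156
Haircut €29.83: labor services → 0% → €0.00
Tennis racket €119.60: sports equipment → 4.5% → €5.382
Shoe repair €47.82: labor services → 0% → €0.00
Tablet €692.07: electronic goods → 8.5% + 3.25% surcharge = 11.75% → €81.318225
Game controller €44.28: electronic goods → 8.5% → €3.7638
Action figure €25.29: toys → 5.25% → €1.327725
Salad bar box €11.54: ready-to-eat food → 7% → €0.8078
Extension cord €20.39: all other tangible goods → 7.25% → €1.478275
Breakfast burrito €5.31: ready-to-eat food → 7% → €0.3717
Yo-yo €12.44: toys → 5.25% → €0.6531
Yoga mat €18.01: sports equipment → 4.5% → €0.81045
Subtotal = €1044.02; unrounded tax = €96.828675 → €96.83; total due = €1140.85

€1140.85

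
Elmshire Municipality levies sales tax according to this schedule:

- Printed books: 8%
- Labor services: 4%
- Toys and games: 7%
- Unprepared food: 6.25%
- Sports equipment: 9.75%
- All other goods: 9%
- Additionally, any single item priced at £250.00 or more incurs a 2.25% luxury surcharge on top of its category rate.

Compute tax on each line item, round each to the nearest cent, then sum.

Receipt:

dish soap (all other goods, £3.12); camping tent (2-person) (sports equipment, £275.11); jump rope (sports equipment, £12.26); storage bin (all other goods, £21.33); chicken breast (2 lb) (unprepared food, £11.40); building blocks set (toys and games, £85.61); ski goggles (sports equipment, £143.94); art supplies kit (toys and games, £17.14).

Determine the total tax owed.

Dish soap £3.12: all other goods → 9% → £0.28
Camping tent (2-person) £275.11: sports equipment → 9.75% + 2.25% surcharge = 12% → £33.01
Jump rope £12.26: sports equipment → 9.75% → £1.20
Storage bin £21.33: all other goods → 9% → £1.92
Chicken breast (2 lb) £11.40: unprepared food → 6.25% → £0.71
Building blocks set £85.61: toys and games → 7% → £5.99
Ski goggles £143.94: sports equipment → 9.75% → £14.03
Art supplies kit £17.14: toys and games → 7% → £1.20
Total tax = £0.28 + £33.01 + £1.20 + £1.92 + £0.71 + £5.99 + £14.03 + £1.20 = £58.34

£58.34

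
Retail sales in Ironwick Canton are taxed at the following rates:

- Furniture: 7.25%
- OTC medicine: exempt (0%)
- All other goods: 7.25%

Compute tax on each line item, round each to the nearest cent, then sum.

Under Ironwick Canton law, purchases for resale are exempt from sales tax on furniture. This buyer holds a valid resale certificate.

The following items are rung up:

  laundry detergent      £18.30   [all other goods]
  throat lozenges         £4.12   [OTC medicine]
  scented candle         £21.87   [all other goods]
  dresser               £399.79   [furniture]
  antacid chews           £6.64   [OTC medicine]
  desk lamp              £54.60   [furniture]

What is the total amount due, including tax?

£508.24

Laundry detergent £18.30: all other goods → 7.25% → £1.33
Throat lozenges £4.12: OTC medicine → 0% → £0.00
Scented candle £21.87: all other goods → 7.25% → £1.59
Dresser £399.79: furniture, buyer-exempt → 0% → £0.00
Antacid chews £6.64: OTC medicine → 0% → £0.00
Desk lamp £54.60: furniture, buyer-exempt → 0% → £0.00
Subtotal = £505.32; tax = £2.92; total due = £508.24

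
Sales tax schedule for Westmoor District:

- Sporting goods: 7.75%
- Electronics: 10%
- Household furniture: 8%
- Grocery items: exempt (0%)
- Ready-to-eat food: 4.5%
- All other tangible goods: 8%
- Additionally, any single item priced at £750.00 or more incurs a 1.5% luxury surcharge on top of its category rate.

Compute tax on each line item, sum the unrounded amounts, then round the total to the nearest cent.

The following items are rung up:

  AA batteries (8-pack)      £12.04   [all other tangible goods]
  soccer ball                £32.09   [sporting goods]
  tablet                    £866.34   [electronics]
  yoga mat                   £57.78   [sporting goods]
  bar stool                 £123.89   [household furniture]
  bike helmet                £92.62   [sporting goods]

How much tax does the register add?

£124.65

AA batteries (8-pack) £12.04: all other tangible goods → 8% → £0.9632
Soccer ball £32.09: sporting goods → 7.75% → £2.486975
Tablet £866.34: electronics → 10% + 1.5% surcharge = 11.5% → £99.6291
Yoga mat £57.78: sporting goods → 7.75% → £4.47795
Bar stool £123.89: household furniture → 8% → £9.9112
Bike helmet £92.62: sporting goods → 7.75% → £7.17805
Unrounded tax sum = £124.646475 → £124.65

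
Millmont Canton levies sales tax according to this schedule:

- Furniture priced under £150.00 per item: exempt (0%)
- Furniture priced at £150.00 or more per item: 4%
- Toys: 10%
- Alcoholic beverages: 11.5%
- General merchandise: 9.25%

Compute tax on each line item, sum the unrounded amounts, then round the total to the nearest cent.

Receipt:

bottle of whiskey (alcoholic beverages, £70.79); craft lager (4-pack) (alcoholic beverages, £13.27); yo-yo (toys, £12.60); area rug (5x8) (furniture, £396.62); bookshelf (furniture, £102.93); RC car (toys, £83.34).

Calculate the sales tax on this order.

£35.13

Bottle of whiskey £70.79: alcoholic beverages → 11.5% → £8.14085
Craft lager (4-pack) £13.27: alcoholic beverages → 11.5% → £1.52605
Yo-yo £12.60: toys → 10% → £1.26
Area rug (5x8) £396.62: furniture, £150.00 or more → 4% → £15.8648
Bookshelf £102.93: furniture, under £150.00 → 0% → £0.00
RC car £83.34: toys → 10% → £8.334
Unrounded tax sum = £35.1257 → £35.13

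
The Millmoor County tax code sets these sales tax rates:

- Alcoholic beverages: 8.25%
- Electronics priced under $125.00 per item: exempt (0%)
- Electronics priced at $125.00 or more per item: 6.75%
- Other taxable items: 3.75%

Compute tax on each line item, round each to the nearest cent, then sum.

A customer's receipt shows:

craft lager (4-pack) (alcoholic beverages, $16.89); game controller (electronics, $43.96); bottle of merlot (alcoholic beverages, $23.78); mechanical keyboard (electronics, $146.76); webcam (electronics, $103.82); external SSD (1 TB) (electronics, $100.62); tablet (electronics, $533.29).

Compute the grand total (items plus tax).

Craft lager (4-pack) $16.89: alcoholic beverages → 8.25% → $1.39
Game controller $43.96: electronics, under $125.00 → 0% → $0.00
Bottle of merlot $23.78: alcoholic beverages → 8.25% → $1.96
Mechanical keyboard $146.76: electronics, $125.00 or more → 6.75% → $9.91
Webcam $103.82: electronics, under $125.00 → 0% → $0.00
External SSD (1 TB) $100.62: electronics, under $125.00 → 0% → $0.00
Tablet $533.29: electronics, $125.00 or more → 6.75% → $36.00
Subtotal = $969.12; tax = $49.26; total due = $1018.38

$1018.38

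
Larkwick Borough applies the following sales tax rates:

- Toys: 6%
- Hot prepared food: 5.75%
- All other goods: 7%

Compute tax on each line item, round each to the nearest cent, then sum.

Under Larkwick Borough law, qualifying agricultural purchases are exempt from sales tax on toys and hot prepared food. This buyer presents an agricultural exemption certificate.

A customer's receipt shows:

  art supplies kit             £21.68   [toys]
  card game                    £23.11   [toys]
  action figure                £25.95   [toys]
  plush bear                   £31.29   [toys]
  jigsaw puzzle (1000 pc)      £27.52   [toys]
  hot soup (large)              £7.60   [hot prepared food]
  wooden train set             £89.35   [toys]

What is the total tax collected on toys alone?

£0.00

Art supplies kit £21.68: toys, buyer-exempt → 0% → £0.00
Card game £23.11: toys, buyer-exempt → 0% → £0.00
Action figure £25.95: toys, buyer-exempt → 0% → £0.00
Plush bear £31.29: toys, buyer-exempt → 0% → £0.00
Jigsaw puzzle (1000 pc) £27.52: toys, buyer-exempt → 0% → £0.00
Wooden train set £89.35: toys, buyer-exempt → 0% → £0.00
Tax on toys = £0.00 + £0.00 + £0.00 + £0.00 + £0.00 + £0.00 = £0.00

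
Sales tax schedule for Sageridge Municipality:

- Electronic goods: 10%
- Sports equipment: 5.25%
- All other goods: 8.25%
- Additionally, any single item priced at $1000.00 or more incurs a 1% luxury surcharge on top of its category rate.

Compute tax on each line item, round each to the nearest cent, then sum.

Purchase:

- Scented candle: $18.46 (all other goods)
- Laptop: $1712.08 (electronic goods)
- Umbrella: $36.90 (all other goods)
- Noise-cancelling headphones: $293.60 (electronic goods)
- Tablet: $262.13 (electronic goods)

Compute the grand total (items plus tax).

Scented candle $18.46: all other goods → 8.25% → $1.52
Laptop $1712.08: electronic goods → 10% + 1% surcharge = 11% → $188.33
Umbrella $36.90: all other goods → 8.25% → $3.04
Noise-cancelling headphones $293.60: electronic goods → 10% → $29.36
Tablet $262.13: electronic goods → 10% → $26.21
Subtotal = $2323.17; tax = $248.46; total due = $2571.63

$2571.63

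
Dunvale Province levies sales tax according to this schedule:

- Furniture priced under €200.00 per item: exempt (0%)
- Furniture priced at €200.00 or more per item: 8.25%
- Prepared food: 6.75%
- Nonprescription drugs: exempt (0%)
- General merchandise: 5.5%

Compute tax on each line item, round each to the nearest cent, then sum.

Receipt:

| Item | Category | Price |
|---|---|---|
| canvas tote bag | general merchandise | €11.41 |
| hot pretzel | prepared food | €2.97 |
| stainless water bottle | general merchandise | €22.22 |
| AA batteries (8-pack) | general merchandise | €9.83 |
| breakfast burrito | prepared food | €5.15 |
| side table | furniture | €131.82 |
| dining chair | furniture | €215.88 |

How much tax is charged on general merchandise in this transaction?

Canvas tote bag €11.41: general merchandise → 5.5% → €0.63
Stainless water bottle €22.22: general merchandise → 5.5% → €1.22
AA batteries (8-pack) €9.83: general merchandise → 5.5% → €0.54
Tax on general merchandise = €0.63 + €1.22 + €0.54 = €2.39

€2.39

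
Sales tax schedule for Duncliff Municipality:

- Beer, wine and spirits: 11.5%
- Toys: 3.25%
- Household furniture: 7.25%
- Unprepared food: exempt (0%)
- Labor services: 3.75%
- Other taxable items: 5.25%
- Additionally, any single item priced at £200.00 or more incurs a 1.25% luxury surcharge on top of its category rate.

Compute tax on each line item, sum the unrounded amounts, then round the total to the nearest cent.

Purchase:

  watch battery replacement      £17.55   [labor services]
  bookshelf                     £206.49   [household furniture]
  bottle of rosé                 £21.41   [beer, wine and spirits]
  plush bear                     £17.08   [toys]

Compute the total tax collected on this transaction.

£21.23

Watch battery replacement £17.55: labor services → 3.75% → £0.658125
Bookshelf £206.49: household furniture → 7.25% + 1.25% surcharge = 8.5% → £17.55165
Bottle of rosé £21.41: beer, wine and spirits → 11.5% → £2.46215
Plush bear £17.08: toys → 3.25% → £0.5551
Unrounded tax sum = £21.227025 → £21.23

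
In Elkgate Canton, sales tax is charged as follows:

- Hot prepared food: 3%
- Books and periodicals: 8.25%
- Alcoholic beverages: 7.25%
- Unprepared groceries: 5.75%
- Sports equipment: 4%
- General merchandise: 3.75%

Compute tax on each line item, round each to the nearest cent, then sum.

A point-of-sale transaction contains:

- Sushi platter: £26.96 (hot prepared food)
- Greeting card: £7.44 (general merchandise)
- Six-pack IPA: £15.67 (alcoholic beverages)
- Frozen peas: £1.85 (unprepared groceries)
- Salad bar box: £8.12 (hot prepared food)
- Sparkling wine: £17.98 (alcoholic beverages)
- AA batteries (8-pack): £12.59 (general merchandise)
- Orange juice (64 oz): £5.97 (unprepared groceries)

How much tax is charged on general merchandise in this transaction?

Greeting card £7.44: general merchandise → 3.75% → £0.28
AA batteries (8-pack) £12.59: general merchandise → 3.75% → £0.47
Tax on general merchandise = £0.28 + £0.47 = £0.75

£0.75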